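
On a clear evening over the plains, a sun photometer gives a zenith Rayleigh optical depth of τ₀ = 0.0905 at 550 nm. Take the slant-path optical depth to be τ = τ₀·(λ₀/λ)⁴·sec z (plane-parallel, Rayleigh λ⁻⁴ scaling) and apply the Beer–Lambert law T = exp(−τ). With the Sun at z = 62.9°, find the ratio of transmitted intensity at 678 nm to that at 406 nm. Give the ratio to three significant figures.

Airmass: sec 62.9° = 2.1952.
τ(678 nm) = 0.0905 × (550/678)⁴ × 2.1952 = 0.0905 × 0.4330 × 2.1952 = 0.0860.
τ(406 nm) = 0.0905 × (550/406)⁴ × 2.1952 = 0.0905 × 3.3678 × 2.1952 = 0.6691.
T(678)/T(406) = exp(τ_B − τ_A) = exp(0.5830) = 1.7915.

1.79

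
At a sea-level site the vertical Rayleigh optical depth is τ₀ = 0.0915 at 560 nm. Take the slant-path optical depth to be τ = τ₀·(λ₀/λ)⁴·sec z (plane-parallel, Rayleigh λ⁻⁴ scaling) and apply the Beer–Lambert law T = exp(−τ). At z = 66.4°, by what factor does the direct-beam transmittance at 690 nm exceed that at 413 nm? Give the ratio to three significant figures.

1.96

Airmass: sec 66.4° = 2.4978.
τ(690 nm) = 0.0915 × (560/690)⁴ × 2.4978 = 0.0915 × 0.4339 × 2.4978 = 0.0992.
τ(413 nm) = 0.0915 × (560/413)⁴ × 2.4978 = 0.0915 × 3.3803 × 2.4978 = 0.7726.
T(690)/T(413) = exp(τ_B − τ_A) = exp(0.6734) = 1.9609.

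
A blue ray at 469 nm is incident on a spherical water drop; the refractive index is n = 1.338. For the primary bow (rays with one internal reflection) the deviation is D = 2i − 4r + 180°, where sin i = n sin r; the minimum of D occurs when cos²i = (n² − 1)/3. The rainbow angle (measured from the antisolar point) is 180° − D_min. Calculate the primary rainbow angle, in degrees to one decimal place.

41.4°

cos²i = (1.79024 − 1)/3 = 0.26341; i = arccos(0.51324) = 59.120°.
sin r = sin 59.120°/1.338 = 0.64144; r = 39.899°.
D_min = 2·59.120° − 4·39.899° + 180° = 138.643°.
Rainbow angle = 180° − D_min = 41.357°.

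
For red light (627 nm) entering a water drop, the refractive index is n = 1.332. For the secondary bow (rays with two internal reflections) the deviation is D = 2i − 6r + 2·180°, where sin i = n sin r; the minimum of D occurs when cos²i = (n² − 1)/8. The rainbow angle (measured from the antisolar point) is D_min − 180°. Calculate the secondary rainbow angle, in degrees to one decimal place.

50.6°

cos²i = (1.77422 − 1)/8 = 0.09678; i = arccos(0.31109) = 71.875°.
sin r = sin 71.875°/1.332 = 0.71350; r = 45.520°.
D_min = 2·71.875° − 6·45.520° + 360° = 230.628°.
Rainbow angle = D_min − 180° = 50.628°.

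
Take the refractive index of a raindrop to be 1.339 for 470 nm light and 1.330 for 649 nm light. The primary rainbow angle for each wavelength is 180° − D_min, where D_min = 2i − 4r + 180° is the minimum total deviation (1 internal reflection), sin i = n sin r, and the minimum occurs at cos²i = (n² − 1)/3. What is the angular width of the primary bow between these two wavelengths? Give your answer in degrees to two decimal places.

1.30°

At 470 nm (n = 1.339): cos²i = 0.26431 → i = 59.062°, r = 39.834°, D_min = 138.786°, rainbow angle = 41.214°.
At 649 nm (n = 1.330): cos²i = 0.25630 → i = 59.585°, r = 40.422°, D_min = 137.484°, rainbow angle = 42.516°.
Angular width = |41.214° − 42.516°| = 1.303°.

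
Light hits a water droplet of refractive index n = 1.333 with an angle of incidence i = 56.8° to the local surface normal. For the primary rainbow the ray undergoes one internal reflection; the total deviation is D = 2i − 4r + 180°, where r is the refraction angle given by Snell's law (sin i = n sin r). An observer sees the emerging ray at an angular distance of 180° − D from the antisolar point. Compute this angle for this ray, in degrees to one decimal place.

41.9°

sin r = sin 56.8° / 1.333 = 0.8368/1.333 = 0.6277; r = 38.88°.
D = 2·56.8° − 4·38.88° + 180° = 113.60° − 155.53° + 180° = 138.07°.
Angle from antisolar point = 180° − D = 41.93°.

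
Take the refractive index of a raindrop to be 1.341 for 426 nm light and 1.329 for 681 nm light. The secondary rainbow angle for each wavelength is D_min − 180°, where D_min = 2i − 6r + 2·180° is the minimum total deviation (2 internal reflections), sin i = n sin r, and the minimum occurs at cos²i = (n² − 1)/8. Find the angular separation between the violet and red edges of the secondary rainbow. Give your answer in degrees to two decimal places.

At 426 nm (n = 1.341): cos²i = 0.09979 → i = 71.586°, r = 45.034°, D_min = 232.966°, rainbow angle = 52.966°.
At 681 nm (n = 1.329): cos²i = 0.09578 → i = 71.972°, r = 45.685°, D_min = 229.837°, rainbow angle = 49.837°.
Angular width = |52.966° − 49.837°| = 3.129°.

3.13°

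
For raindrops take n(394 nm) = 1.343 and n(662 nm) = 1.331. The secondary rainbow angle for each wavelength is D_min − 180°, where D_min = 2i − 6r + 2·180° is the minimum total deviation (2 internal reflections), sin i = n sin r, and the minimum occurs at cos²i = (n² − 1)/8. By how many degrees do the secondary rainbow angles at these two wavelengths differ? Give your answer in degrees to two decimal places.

3.11°

At 394 nm (n = 1.343): cos²i = 0.10046 → i = 71.522°, r = 44.928°, D_min = 233.478°, rainbow angle = 53.478°.
At 662 nm (n = 1.331): cos²i = 0.09645 → i = 71.907°, r = 45.575°, D_min = 230.365°, rainbow angle = 50.365°.
Angular width = |53.478° − 50.365°| = 3.113°.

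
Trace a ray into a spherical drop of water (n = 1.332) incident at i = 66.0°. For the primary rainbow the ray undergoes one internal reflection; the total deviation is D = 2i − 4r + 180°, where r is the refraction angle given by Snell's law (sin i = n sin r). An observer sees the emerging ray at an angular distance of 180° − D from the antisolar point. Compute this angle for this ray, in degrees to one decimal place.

41.2°

sin r = sin 66.0° / 1.332 = 0.9135/1.332 = 0.6858; r = 43.30°.
D = 2·66.0° − 4·43.30° + 180° = 132.00° − 173.21° + 180° = 138.79°.
Angle from antisolar point = 180° − D = 41.21°.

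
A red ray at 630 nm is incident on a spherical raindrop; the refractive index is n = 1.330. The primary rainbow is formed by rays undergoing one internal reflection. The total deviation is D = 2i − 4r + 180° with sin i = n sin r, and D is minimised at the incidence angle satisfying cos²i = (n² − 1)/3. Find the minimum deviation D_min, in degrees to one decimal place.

cos²i = (1.76890 − 1)/3 = 0.25630; i = arccos(0.50626) = 59.585°.
sin r = sin 59.585°/1.330 = 0.64841; r = 40.422°.
D_min = 2·59.585° − 4·40.422° + 180° = 137.484°.

137.5°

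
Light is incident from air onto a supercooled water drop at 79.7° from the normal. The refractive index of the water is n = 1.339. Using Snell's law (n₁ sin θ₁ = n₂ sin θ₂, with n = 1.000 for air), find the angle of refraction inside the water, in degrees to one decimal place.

47.3°

Snell: sin θ_r = sin θ_i / n = sin 79.7° / 1.339 = 0.9839 / 1.339 = 0.7348.
θ_r = arcsin(0.7348) = 47.29°.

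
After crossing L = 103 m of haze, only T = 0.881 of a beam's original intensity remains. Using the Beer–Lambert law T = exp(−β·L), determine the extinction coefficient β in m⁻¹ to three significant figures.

Beer–Lambert: T = exp(−βL) ⇒ β = −ln(T)/L = −ln(0.881)/103 = 0.1267/103 = 0.00123 m⁻¹.

0.00123 m⁻¹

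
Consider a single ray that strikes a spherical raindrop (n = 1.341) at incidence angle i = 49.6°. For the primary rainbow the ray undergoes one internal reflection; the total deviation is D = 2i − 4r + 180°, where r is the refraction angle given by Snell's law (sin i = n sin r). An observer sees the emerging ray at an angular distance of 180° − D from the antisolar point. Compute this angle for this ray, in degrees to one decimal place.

39.2°

sin r = sin 49.6° / 1.341 = 0.7615/1.341 = 0.5679; r = 34.60°.
D = 2·49.6° − 4·34.60° + 180° = 99.20° − 138.41° + 180° = 140.79°.
Angle from antisolar point = 180° − D = 39.21°.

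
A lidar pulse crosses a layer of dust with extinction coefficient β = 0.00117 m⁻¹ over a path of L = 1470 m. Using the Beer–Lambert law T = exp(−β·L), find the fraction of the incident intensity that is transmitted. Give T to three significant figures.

0.179

τ = β·L = 0.00117 × 1470 = 1.7199.
T = exp(−1.7199) = 0.1791.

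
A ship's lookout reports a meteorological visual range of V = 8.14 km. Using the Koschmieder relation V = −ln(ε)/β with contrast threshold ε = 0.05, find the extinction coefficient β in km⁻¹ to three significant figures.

β = −ln(0.05) / V = 2.996 / 8.14 = 0.3680 km⁻¹.

0.368 km⁻¹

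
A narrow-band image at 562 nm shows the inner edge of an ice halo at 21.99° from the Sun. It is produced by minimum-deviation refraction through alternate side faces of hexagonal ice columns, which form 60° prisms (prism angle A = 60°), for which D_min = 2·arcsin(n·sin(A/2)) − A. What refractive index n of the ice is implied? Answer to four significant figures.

Rearranging: n = sin((D_min + A)/2) / sin(A/2).
(D_min + A)/2 = (21.99° + 60°)/2 = 40.995°.
n = sin 40.995° / sin 30° = 0.6560 / 0.5000 = 1.3120.

1.312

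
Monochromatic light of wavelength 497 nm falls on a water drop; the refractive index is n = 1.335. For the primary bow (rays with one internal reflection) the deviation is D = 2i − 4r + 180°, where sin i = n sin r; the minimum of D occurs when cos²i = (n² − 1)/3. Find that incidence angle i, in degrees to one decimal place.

59.3°

cos²i = (1.335² − 1)/3 = (1.78222 − 1)/3 = 0.26074.
cos i = 0.51063, so i = 59.294°.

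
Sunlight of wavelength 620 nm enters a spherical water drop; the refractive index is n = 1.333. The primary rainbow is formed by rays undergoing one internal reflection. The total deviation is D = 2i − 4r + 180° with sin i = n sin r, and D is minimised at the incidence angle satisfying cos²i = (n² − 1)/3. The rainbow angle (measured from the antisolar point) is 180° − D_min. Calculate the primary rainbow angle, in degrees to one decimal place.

42.1°

cos²i = (1.77689 − 1)/3 = 0.25896; i = arccos(0.50888) = 59.410°.
sin r = sin 59.410°/1.333 = 0.64579; r = 40.225°.
D_min = 2·59.410° − 4·40.225° + 180° = 137.922°.
Rainbow angle = 180° − D_min = 42.078°.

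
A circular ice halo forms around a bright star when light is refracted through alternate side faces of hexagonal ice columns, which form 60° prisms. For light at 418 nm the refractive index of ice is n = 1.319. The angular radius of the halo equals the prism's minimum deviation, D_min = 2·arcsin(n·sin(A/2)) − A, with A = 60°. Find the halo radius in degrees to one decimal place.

n·sin(A/2) = 1.319 × sin 30° = 1.319 × 0.5000 = 0.6595.
D_min = 2·arcsin(0.6595) − 60° = 2 × 41.262° − 60° = 22.524°.

22.5°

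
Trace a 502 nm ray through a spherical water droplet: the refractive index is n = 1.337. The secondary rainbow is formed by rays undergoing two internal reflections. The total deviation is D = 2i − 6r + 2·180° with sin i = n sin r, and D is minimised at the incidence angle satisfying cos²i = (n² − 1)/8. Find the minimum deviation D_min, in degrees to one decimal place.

231.9°

cos²i = (1.78757 − 1)/8 = 0.09845; i = arccos(0.31376) = 71.714°.
sin r = sin 71.714°/1.337 = 0.71017; r = 45.249°.
D_min = 2·71.714° − 6·45.249° + 360° = 231.934°.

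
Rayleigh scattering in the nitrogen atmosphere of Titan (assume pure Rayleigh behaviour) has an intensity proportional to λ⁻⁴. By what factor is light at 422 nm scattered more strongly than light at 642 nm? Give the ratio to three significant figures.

5.36

Rayleigh scattering ∝ λ⁻⁴, so the ratio of coefficients is the inverse fourth power of the wavelength ratio.
σ(422)/σ(642) = (642/422)⁴ = (1.5213)⁴ = 5.357.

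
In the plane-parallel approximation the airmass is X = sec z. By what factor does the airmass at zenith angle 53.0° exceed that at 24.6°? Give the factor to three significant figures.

X(53.0°)/X(24.6°) = sec 53.0° / sec 24.6° = cos 24.6° / cos 53.0° = 0.9092/0.6018 = 1.5108.

1.51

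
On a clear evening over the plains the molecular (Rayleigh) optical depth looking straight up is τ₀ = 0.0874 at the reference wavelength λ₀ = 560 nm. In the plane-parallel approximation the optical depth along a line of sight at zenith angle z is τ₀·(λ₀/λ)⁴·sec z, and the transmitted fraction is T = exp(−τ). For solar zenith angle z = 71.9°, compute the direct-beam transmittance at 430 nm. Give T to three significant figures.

sec 71.9° = 3.2188.
τ = 0.0874 × (560/430)⁴ × 3.2188 = 0.0874 × 2.8766 × 3.2188 = 0.8092.
T = exp(−0.8092) = 0.4452.

0.445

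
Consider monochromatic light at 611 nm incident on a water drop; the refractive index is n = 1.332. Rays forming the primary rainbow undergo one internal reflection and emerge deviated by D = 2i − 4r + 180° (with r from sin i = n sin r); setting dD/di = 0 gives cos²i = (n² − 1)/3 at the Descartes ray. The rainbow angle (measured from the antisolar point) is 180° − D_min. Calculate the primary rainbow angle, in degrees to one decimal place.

cos²i = (1.77422 − 1)/3 = 0.25807; i = arccos(0.50801) = 59.469°.
sin r = sin 59.469°/1.332 = 0.64666; r = 40.290°.
D_min = 2·59.469° − 4·40.290° + 180° = 137.776°.
Rainbow angle = 180° − D_min = 42.224°.

42.2°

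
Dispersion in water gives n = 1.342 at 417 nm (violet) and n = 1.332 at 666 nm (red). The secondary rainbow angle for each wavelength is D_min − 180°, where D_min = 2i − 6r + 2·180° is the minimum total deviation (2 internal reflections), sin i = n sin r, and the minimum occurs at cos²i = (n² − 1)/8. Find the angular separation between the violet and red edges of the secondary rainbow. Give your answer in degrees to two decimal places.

At 417 nm (n = 1.342): cos²i = 0.10012 → i = 71.554°, r = 44.981°, D_min = 233.222°, rainbow angle = 53.222°.
At 666 nm (n = 1.332): cos²i = 0.09678 → i = 71.875°, r = 45.520°, D_min = 230.628°, rainbow angle = 50.628°.
Angular width = |53.222° − 50.628°| = 2.594°.

2.59°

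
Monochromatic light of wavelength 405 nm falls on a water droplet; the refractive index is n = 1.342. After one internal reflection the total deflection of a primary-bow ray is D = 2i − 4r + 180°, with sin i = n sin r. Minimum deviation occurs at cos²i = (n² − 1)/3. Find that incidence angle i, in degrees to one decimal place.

cos²i = (1.342² − 1)/3 = (1.80096 − 1)/3 = 0.26699.
cos i = 0.51671, so i = 58.888°.

58.9°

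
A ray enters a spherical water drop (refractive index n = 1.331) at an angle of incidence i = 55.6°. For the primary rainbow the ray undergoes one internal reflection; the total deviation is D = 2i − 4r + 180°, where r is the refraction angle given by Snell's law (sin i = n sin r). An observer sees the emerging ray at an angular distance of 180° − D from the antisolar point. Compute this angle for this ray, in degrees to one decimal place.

42.0°

sin r = sin 55.6° / 1.331 = 0.8251/1.331 = 0.6199; r = 38.31°.
D = 2·55.6° − 4·38.31° + 180° = 111.20° − 153.24° + 180° = 137.96°.
Angle from antisolar point = 180° − D = 42.04°.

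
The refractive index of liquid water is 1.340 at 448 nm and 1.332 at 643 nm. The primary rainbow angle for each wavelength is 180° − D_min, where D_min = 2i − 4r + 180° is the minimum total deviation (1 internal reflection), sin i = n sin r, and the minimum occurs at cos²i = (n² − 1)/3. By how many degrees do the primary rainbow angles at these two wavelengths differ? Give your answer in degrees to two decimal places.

At 448 nm (n = 1.340): cos²i = 0.26520 → i = 59.004°, r = 39.770°, D_min = 138.929°, rainbow angle = 41.071°.
At 643 nm (n = 1.332): cos²i = 0.25807 → i = 59.469°, r = 40.290°, D_min = 137.776°, rainbow angle = 42.224°.
Angular width = |41.071° − 42.224°| = 1.153°.

1.15°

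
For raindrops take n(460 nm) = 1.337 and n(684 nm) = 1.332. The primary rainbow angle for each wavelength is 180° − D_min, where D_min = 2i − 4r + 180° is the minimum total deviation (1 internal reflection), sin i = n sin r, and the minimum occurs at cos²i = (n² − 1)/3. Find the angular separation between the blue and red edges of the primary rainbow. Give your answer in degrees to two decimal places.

At 460 nm (n = 1.337): cos²i = 0.26252 → i = 59.178°, r = 39.964°, D_min = 138.500°, rainbow angle = 41.500°.
At 684 nm (n = 1.332): cos²i = 0.25807 → i = 59.469°, r = 40.290°, D_min = 137.776°, rainbow angle = 42.224°.
Angular width = |41.500° − 42.224°| = 0.724°.

0.72°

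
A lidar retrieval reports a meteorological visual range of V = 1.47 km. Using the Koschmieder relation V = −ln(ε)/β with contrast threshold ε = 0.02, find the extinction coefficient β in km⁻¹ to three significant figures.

β = −ln(0.02) / V = 3.912 / 1.47 = 2.6612 km⁻¹.

2.66 km⁻¹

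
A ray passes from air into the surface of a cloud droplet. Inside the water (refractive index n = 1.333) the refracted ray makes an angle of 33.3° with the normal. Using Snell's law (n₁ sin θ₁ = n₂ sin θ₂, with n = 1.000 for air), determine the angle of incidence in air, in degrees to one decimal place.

Snell: sin θ_i = n · sin θ_r = 1.333 × sin 33.3° = 1.333 × 0.5490 = 0.7318.
θ_i = arcsin(0.7318) = 47.04°.

47.0°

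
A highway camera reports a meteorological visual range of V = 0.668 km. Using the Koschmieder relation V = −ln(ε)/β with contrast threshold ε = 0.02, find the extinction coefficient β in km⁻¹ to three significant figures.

β = −ln(0.02) / V = 3.912 / 0.668 = 5.8563 km⁻¹.

5.86 km⁻¹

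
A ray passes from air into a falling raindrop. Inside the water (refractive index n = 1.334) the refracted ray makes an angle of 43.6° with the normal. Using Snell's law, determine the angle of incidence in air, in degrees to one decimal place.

Snell: sin θ_i = n · sin θ_r = 1.334 × sin 43.6° = 1.334 × 0.6896 = 0.9200.
θ_i = arcsin(0.9200) = 66.92°.

66.9°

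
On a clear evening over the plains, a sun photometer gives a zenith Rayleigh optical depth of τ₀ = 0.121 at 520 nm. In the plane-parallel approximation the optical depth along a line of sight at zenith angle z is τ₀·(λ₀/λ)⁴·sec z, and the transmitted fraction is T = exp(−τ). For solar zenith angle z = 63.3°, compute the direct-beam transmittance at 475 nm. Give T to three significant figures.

0.679

sec 63.3° = 2.2256.
τ = 0.121 × (520/475)⁴ × 2.2256 = 0.121 × 1.4363 × 2.2256 = 0.3868.
T = exp(−0.3868) = 0.6792.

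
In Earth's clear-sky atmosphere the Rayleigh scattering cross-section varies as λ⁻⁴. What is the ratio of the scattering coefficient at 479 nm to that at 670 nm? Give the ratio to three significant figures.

Rayleigh scattering ∝ λ⁻⁴, so the ratio of coefficients is the inverse fourth power of the wavelength ratio.
σ(479)/σ(670) = (670/479)⁴ = (1.3987)⁴ = 3.828.

3.83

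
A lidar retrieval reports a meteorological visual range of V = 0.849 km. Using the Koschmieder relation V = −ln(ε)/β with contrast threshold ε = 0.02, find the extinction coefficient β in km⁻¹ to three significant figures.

4.61 km⁻¹

β = −ln(0.02) / V = 3.912 / 0.849 = 4.6078 km⁻¹.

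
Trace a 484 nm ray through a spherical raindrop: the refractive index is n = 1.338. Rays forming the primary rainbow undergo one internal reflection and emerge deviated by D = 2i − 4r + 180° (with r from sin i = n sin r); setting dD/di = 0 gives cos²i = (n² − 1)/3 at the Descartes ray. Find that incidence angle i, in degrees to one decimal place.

59.1°

cos²i = (1.338² − 1)/3 = (1.79024 − 1)/3 = 0.26341.
cos i = 0.51324, so i = 59.120°.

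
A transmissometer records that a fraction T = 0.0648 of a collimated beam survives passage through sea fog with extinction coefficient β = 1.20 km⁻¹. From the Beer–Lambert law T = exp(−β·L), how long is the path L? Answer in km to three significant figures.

2.28 km

Beer–Lambert: T = exp(−βL) ⇒ L = −ln(T)/β = −ln(0.0648)/1.20 = 2.7364/1.20 = 2.28 km.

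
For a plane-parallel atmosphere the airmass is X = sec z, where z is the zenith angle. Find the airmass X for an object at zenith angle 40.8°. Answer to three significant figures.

X = sec z = 1/cos 40.8° = 1/0.7570 = 1.3210.

1.32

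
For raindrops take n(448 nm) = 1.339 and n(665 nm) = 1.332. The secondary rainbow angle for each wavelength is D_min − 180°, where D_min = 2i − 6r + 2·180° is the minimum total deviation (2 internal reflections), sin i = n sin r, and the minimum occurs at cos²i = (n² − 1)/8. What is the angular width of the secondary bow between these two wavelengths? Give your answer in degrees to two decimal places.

At 448 nm (n = 1.339): cos²i = 0.09912 → i = 71.650°, r = 45.141°, D_min = 232.451°, rainbow angle = 52.451°.
At 665 nm (n = 1.332): cos²i = 0.09678 → i = 71.875°, r = 45.520°, D_min = 230.628°, rainbow angle = 50.628°.
Angular width = |52.451° − 50.628°| = 1.823°.

1.82°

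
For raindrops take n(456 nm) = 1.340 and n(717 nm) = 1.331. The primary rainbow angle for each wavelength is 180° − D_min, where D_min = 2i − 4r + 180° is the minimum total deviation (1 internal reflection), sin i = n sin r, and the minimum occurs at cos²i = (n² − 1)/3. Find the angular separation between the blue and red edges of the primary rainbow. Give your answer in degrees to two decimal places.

1.30°

At 456 nm (n = 1.340): cos²i = 0.26520 → i = 59.004°, r = 39.770°, D_min = 138.929°, rainbow angle = 41.071°.
At 717 nm (n = 1.331): cos²i = 0.25719 → i = 59.527°, r = 40.356°, D_min = 137.630°, rainbow angle = 42.370°.
Angular width = |41.071° − 42.370°| = 1.299°.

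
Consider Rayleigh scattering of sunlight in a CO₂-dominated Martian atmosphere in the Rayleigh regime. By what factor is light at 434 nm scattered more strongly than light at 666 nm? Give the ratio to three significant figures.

5.55

Rayleigh scattering ∝ λ⁻⁴, so the ratio of coefficients is the inverse fourth power of the wavelength ratio.
σ(434)/σ(666) = (666/434)⁴ = (1.5346)⁴ = 5.545.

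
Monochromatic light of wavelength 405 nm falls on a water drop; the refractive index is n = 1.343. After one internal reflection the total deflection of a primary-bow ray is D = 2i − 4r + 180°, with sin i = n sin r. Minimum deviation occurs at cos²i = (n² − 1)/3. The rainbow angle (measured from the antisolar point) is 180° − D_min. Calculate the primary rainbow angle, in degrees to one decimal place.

40.6°

cos²i = (1.80365 − 1)/3 = 0.26788; i = arccos(0.51757) = 58.830°.
sin r = sin 58.830°/1.343 = 0.63711; r = 39.577°.
D_min = 2·58.830° − 4·39.577° + 180° = 139.354°.
Rainbow angle = 180° − D_min = 40.646°.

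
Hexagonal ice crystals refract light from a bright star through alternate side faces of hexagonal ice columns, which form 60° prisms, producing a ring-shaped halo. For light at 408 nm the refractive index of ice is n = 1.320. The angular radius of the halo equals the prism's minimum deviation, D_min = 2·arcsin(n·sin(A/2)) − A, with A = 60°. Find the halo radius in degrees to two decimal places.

n·sin(A/2) = 1.320 × sin 30° = 1.320 × 0.5000 = 0.6600.
D_min = 2·arcsin(0.6600) − 60° = 2 × 41.300° − 60° = 22.600°.

22.60°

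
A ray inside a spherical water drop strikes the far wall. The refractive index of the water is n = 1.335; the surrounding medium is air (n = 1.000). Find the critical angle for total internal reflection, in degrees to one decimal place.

48.5°

sin θ_c = n_air / n = 1.000 / 1.335 = 0.7491.
θ_c = arcsin(0.7491) = 48.51°.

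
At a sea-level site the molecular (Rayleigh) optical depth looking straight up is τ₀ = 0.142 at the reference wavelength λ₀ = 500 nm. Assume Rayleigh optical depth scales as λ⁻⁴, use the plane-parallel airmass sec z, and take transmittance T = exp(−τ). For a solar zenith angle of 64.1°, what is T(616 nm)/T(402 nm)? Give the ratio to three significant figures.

1.89

Airmass: sec 64.1° = 2.2894.
τ(616 nm) = 0.142 × (500/616)⁴ × 2.2894 = 0.142 × 0.4341 × 2.2894 = 0.1411.
τ(402 nm) = 0.142 × (500/402)⁴ × 2.2894 = 0.142 × 2.3932 × 2.2894 = 0.7780.
T(616)/T(402) = exp(τ_B − τ_A) = exp(0.6369) = 1.8906.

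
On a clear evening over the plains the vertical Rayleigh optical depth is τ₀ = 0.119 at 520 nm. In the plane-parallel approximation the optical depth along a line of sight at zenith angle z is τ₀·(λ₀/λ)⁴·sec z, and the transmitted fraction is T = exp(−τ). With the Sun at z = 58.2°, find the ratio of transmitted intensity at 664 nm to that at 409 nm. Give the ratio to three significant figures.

Airmass: sec 58.2° = 1.8977.
τ(664 nm) = 0.119 × (520/664)⁴ × 1.8977 = 0.119 × 0.3761 × 1.8977 = 0.0849.
τ(409 nm) = 0.119 × (520/409)⁴ × 1.8977 = 0.119 × 2.6129 × 1.8977 = 0.5901.
T(664)/T(409) = exp(τ_B − τ_A) = exp(0.5051) = 1.6572.

1.66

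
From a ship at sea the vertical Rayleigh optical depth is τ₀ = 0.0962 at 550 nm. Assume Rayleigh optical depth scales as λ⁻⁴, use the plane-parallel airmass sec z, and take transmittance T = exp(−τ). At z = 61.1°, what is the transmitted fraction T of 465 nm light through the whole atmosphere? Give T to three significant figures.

sec 61.1° = 2.0692.
τ = 0.0962 × (550/465)⁴ × 2.0692 = 0.0962 × 1.9572 × 2.0692 = 0.3896.
T = exp(−0.3896) = 0.6773.

0.677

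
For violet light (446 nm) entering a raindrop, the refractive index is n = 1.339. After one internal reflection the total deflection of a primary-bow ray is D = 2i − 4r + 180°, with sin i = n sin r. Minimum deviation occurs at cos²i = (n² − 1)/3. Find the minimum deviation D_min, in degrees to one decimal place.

cos²i = (1.79292 − 1)/3 = 0.26431; i = arccos(0.51411) = 59.062°.
sin r = sin 59.062°/1.339 = 0.64057; r = 39.834°.
D_min = 2·59.062° − 4·39.834° + 180° = 138.786°.

138.8°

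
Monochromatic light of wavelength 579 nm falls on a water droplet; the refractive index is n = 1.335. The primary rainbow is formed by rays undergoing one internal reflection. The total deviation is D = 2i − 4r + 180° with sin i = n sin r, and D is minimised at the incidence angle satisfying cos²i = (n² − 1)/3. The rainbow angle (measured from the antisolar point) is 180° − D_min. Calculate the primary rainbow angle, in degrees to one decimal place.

cos²i = (1.78222 − 1)/3 = 0.26074; i = arccos(0.51063) = 59.294°.
sin r = sin 59.294°/1.335 = 0.64405; r = 40.094°.
D_min = 2·59.294° − 4·40.094° + 180° = 138.212°.
Rainbow angle = 180° − D_min = 41.788°.

41.8°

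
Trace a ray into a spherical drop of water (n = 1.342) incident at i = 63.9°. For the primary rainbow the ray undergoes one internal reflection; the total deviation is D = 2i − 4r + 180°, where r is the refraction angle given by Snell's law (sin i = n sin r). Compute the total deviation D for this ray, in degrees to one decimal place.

sin r = sin 63.9° / 1.342 = 0.8980/1.342 = 0.6692; r = 42.00°.
D = 2·63.9° − 4·42.00° + 180° = 127.80° − 168.01° + 180° = 139.79°.

139.8°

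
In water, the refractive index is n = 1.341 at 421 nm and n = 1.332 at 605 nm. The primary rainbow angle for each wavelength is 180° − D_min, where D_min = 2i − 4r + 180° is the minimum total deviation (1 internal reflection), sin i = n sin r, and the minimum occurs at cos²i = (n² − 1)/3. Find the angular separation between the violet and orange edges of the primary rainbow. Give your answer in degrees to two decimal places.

At 421 nm (n = 1.341): cos²i = 0.26609 → i = 58.946°, r = 39.705°, D_min = 139.071°, rainbow angle = 40.929°.
At 605 nm (n = 1.332): cos²i = 0.25807 → i = 59.469°, r = 40.290°, D_min = 137.776°, rainbow angle = 42.224°.
Angular width = |40.929° − 42.224°| = 1.295°.

1.29°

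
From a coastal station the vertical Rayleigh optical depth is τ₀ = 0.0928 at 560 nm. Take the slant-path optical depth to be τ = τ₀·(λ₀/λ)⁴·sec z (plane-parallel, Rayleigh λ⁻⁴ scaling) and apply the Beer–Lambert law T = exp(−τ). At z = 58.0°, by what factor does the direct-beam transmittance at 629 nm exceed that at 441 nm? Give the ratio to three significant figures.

Airmass: sec 58.0° = 1.8871.
τ(629 nm) = 0.0928 × (560/629)⁴ × 1.8871 = 0.0928 × 0.6283 × 1.8871 = 0.1100.
τ(441 nm) = 0.0928 × (560/441)⁴ × 1.8871 = 0.0928 × 2.6001 × 1.8871 = 0.4553.
T(629)/T(441) = exp(τ_B − τ_A) = exp(0.3453) = 1.4124.

1.41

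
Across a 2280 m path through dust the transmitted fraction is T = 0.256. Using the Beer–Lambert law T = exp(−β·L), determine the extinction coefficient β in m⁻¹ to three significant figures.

Beer–Lambert: T = exp(−βL) ⇒ β = −ln(T)/L = −ln(0.256)/2280 = 1.3626/2280 = 0.0005976 m⁻¹.

0.000598 m⁻¹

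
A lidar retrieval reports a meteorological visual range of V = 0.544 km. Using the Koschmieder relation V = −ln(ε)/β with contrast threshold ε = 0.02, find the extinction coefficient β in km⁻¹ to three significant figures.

β = −ln(0.02) / V = 3.912 / 0.544 = 7.1912 km⁻¹.

7.19 km⁻¹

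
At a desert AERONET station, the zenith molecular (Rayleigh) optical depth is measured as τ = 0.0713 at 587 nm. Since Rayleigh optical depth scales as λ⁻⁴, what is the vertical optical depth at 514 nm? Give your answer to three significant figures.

τ(514 nm) = τ(587 nm) × (587/514)⁴ = 0.0713 × (1.1420)⁴ = 0.0713 × 1.7010 = 0.1213.

0.121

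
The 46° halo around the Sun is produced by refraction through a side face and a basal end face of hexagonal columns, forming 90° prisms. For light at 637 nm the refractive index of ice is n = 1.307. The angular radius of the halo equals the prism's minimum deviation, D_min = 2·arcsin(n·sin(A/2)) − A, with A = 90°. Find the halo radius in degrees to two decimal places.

n·sin(A/2) = 1.307 × sin 45° = 1.307 × 0.7071 = 0.9242.
D_min = 2·arcsin(0.9242) − 90° = 2 × 67.546° − 90° = 45.093°.

45.09°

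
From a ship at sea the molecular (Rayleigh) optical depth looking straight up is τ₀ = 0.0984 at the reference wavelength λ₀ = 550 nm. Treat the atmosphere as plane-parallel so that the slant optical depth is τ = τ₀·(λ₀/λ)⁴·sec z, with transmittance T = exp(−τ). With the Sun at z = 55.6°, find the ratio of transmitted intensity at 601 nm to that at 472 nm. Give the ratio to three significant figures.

Airmass: sec 55.6° = 1.7700.
τ(601 nm) = 0.0984 × (550/601)⁴ × 1.7700 = 0.0984 × 0.7014 × 1.7700 = 0.1222.
τ(472 nm) = 0.0984 × (550/472)⁴ × 1.7700 = 0.0984 × 1.8437 × 1.7700 = 0.3211.
T(601)/T(472) = exp(τ_B − τ_A) = exp(0.1990) = 1.2201.

1.22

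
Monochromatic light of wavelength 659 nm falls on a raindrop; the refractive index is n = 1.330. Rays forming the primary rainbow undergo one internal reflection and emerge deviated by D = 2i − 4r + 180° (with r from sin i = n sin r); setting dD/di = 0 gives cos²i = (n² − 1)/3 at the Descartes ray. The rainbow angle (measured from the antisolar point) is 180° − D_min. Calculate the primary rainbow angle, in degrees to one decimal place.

cos²i = (1.76890 − 1)/3 = 0.25630; i = arccos(0.50626) = 59.585°.
sin r = sin 59.585°/1.330 = 0.64841; r = 40.422°.
D_min = 2·59.585° − 4·40.422° + 180° = 137.484°.
Rainbow angle = 180° − D_min = 42.516°.

42.5°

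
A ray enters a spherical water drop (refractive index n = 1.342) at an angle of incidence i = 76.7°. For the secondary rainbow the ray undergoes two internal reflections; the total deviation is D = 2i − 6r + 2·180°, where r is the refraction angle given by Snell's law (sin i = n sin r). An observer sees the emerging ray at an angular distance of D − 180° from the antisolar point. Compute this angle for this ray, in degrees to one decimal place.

54.5°

sin r = sin 76.7° / 1.342 = 0.9732/1.342 = 0.7252; r = 46.48°.
D = 2·76.7° − 6·46.48° + 2·180° = 153.40° − 278.90° + 360° = 234.50°.
Angle from antisolar point = D − 180° = 54.50°.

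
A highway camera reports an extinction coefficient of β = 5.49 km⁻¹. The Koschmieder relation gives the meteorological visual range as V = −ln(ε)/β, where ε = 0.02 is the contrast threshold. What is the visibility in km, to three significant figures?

V = −ln(0.02) / 5.49 = 3.912 / 5.49 = 0.7126 km.

0.713 km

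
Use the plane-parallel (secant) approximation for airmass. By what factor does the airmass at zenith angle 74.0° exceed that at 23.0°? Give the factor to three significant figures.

X(74.0°)/X(23.0°) = sec 74.0° / sec 23.0° = cos 23.0° / cos 74.0° = 0.9205/0.2756 = 3.3396.

3.34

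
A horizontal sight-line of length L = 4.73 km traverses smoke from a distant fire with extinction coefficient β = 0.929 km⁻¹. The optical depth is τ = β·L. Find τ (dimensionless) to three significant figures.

4.39

τ = β·L = 0.929 × 4.73 = 4.3942.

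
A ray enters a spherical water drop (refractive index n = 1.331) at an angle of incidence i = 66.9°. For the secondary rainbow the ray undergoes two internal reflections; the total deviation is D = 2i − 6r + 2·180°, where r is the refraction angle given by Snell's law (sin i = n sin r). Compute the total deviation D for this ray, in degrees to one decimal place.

sin r = sin 66.9° / 1.331 = 0.9198/1.331 = 0.6911; r = 43.72°.
D = 2·66.9° − 6·43.72° + 2·180° = 133.80° − 262.29° + 360° = 231.51°.

231.5°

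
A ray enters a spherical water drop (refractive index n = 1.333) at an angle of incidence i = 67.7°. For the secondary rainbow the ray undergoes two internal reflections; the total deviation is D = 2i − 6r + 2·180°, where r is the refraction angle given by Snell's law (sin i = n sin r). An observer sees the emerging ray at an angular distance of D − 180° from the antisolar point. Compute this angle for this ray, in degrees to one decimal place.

51.7°

sin r = sin 67.7° / 1.333 = 0.9252/1.333 = 0.6941; r = 43.95°.
D = 2·67.7° − 6·43.95° + 2·180° = 135.40° − 263.72° + 360° = 231.68°.
Angle from antisolar point = D − 180° = 51.68°.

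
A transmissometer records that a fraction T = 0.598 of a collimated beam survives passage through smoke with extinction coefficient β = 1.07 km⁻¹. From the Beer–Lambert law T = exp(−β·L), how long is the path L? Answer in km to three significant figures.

Beer–Lambert: T = exp(−βL) ⇒ L = −ln(T)/β = −ln(0.598)/1.07 = 0.5142/1.07 = 0.4805 km.

0.481 km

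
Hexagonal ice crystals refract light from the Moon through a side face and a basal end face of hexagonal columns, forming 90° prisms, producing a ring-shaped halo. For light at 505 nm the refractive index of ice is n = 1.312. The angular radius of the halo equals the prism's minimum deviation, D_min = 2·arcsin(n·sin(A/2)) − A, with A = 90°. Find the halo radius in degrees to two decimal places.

46.17°

n·sin(A/2) = 1.312 × sin 45° = 1.312 × 0.7071 = 0.9277.
D_min = 2·arcsin(0.9277) − 90° = 2 × 68.083° − 90° = 46.166°.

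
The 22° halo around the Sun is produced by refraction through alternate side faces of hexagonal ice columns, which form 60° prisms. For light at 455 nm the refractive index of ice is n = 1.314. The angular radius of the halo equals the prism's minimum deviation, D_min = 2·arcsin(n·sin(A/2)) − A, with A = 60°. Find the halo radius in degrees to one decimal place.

n·sin(A/2) = 1.314 × sin 30° = 1.314 × 0.5000 = 0.6570.
D_min = 2·arcsin(0.6570) − 60° = 2 × 41.071° − 60° = 22.143°.

22.1°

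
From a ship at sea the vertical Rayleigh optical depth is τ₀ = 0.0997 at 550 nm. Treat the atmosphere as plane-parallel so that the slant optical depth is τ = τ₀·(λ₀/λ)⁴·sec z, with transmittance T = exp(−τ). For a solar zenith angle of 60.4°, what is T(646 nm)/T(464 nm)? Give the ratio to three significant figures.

1.34

Airmass: sec 60.4° = 2.0245.
τ(646 nm) = 0.0997 × (550/646)⁴ × 2.0245 = 0.0997 × 0.5254 × 2.0245 = 0.1061.
τ(464 nm) = 0.0997 × (550/464)⁴ × 2.0245 = 0.0997 × 1.9741 × 2.0245 = 0.3985.
T(646)/T(464) = exp(τ_B − τ_A) = exp(0.2924) = 1.3397.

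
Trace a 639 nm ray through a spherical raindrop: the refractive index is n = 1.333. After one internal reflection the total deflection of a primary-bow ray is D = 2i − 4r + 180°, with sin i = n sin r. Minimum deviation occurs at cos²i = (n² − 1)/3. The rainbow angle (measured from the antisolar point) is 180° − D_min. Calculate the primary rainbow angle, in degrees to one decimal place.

cos²i = (1.77689 − 1)/3 = 0.25896; i = arccos(0.50888) = 59.410°.
sin r = sin 59.410°/1.333 = 0.64579; r = 40.225°.
D_min = 2·59.410° − 4·40.225° + 180° = 137.922°.
Rainbow angle = 180° − D_min = 42.078°.

42.1°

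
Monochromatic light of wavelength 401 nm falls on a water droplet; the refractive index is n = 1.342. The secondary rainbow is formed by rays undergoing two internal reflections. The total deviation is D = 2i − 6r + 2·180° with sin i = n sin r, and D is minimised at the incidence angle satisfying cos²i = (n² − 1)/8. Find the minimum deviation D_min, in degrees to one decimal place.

233.2°

cos²i = (1.80096 − 1)/8 = 0.10012; i = arccos(0.31642) = 71.554°.
sin r = sin 71.554°/1.342 = 0.70687; r = 44.981°.
D_min = 2·71.554° − 6·44.981° + 360° = 233.222°.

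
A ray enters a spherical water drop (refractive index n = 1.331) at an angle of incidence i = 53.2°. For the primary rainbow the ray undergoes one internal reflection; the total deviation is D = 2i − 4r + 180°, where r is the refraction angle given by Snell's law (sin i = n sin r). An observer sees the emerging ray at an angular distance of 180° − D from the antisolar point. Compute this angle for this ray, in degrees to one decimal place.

sin r = sin 53.2° / 1.331 = 0.8007/1.331 = 0.6016; r = 36.98°.
D = 2·53.2° − 4·36.98° + 180° = 106.40° − 147.94° + 180° = 138.46°.
Angle from antisolar point = 180° − D = 41.54°.

41.5°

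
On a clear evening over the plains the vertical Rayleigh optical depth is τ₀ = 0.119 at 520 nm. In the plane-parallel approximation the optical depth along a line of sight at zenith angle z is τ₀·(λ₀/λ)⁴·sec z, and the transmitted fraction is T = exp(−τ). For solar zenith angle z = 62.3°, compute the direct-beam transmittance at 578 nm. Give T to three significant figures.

sec 62.3° = 2.1513.
τ = 0.119 × (520/578)⁴ × 2.1513 = 0.119 × 0.6551 × 2.1513 = 0.1677.
T = exp(−0.1677) = 0.8456.

0.846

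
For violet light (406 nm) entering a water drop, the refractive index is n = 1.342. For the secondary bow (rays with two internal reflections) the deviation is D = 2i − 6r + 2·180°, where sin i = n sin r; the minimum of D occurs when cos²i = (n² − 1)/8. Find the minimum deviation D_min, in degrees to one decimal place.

233.2°

cos²i = (1.80096 − 1)/8 = 0.10012; i = arccos(0.31642) = 71.554°.
sin r = sin 71.554°/1.342 = 0.70687; r = 44.981°.
D_min = 2·71.554° − 6·44.981° + 360° = 233.222°.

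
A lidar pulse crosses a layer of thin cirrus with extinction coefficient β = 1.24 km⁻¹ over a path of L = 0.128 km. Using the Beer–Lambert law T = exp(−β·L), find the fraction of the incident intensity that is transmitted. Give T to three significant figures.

0.853

τ = β·L = 1.24 × 0.128 = 0.1587.
T = exp(−0.1587) = 0.8532.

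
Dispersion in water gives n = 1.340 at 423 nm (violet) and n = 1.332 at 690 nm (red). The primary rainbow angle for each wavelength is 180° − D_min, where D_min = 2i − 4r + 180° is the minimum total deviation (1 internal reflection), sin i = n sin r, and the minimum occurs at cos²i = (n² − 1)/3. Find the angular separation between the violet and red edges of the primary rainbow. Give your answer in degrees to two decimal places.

At 423 nm (n = 1.340): cos²i = 0.26520 → i = 59.004°, r = 39.770°, D_min = 138.929°, rainbow angle = 41.071°.
At 690 nm (n = 1.332): cos²i = 0.25807 → i = 59.469°, r = 40.290°, D_min = 137.776°, rainbow angle = 42.224°.
Angular width = |41.071° − 42.224°| = 1.153°.

1.15°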